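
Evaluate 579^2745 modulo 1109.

866

By square-and-multiply:
2745 in binary is 101010111001, i.e. 2745 = 2048 + 512 + 128 + 32 + 16 + 8 + 1.
579^1 ≡ 579 (mod 1109)
579^2 ≡ 579^2 = 335241 ≡ 323 (mod 1109)
579^4 ≡ 323^2 = 104329 ≡ 83 (mod 1109)
579^8 ≡ 83^2 = 6889 ≡ 235 (mod 1109)
579^16 ≡ 235^2 = 55225 ≡ 884 (mod 1109)
579^32 ≡ 884^2 = 781456 ≡ 720 (mod 1109)
579^64 ≡ 720^2 = 518400 ≡ 497 (mod 1109)
579^128 ≡ 497^2 = 247009 ≡ 811 (mod 1109)
579^256 ≡ 811^2 = 657721 ≡ 84 (mod 1109)
579^512 ≡ 84^2 = 7056 ≡ 402 (mod 1109)
579^1024 ≡ 402^2 = 161604 ≡ 799 (mod 1109)
579^2048 ≡ 799^2 = 638401 ≡ 726 (mod 1109)
579^2745 = 579^2048 * 579^512 * 579^128 * 579^32 * 579^16 * 579^8 * 579^1 ≡ 726 * 402 * 811 * 720 * 884 * 235 * 579 (mod 1109).
Accumulate the product:
726 * 402 = 291852 ≡ 185
185 * 811 = 150035 ≡ 320
320 * 720 = 230400 ≡ 837
837 * 884 = 739908 ≡ 205
205 * 235 = 48175 ≡ 488
488 * 579 = 282552 ≡ 866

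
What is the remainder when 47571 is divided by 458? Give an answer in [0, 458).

397

47571 = 103·458 + 397, so 47571 ≡ 397 (mod 458).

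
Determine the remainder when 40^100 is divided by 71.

48

Compute successive squares:
100 in binary is 1100100, i.e. 100 = 64 + 32 + 4.
40^1 ≡ 40 (mod 71)
40^2 ≡ 40^2 = 1600 ≡ 38 (mod 71)
40^4 ≡ 38^2 = 1444 ≡ 24 (mod 71)
40^8 ≡ 24^2 = 576 ≡ 8 (mod 71)
40^16 ≡ 8^2 = 64 (mod 71)
40^32 ≡ 64^2 = 4096 ≡ 49 (mod 71)
40^64 ≡ 49^2 = 2401 ≡ 58 (mod 71)
40^100 = 40^64 * 40^32 * 40^4 ≡ 58 * 49 * 24 (mod 71).
Accumulate the product:
58 * 49 = 2842 ≡ 2
2 * 24 = 48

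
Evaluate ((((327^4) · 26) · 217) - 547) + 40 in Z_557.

97

(327)^4 ≡ 225 (mod 557)
225 · 26 = 5850 ≡ 280 (mod 557)
280 · 217 = 60760 ≡ 47 (mod 557)
47 - 547 = -500 ≡ 57 (mod 557)
57 + 40 = 97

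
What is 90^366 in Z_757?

3

366 in binary is 101101110, i.e. 366 = 256 + 64 + 32 + 8 + 4 + 2.
90^1 ≡ 90 (mod 757)
90^2 ≡ 90^2 = 8100 ≡ 530 (mod 757)
90^4 ≡ 530^2 = 280900 ≡ 53 (mod 757)
90^8 ≡ 53^2 = 2809 ≡ 538 (mod 757)
90^16 ≡ 538^2 = 289444 ≡ 270 (mod 757)
90^32 ≡ 270^2 = 72900 ≡ 228 (mod 757)
90^64 ≡ 228^2 = 51984 ≡ 508 (mod 757)
90^128 ≡ 508^2 = 258064 ≡ 684 (mod 757)
90^256 ≡ 684^2 = 467856 ≡ 30 (mod 757)
90^366 = 90^256 * 90^64 * 90^32 * 90^8 * 90^4 * 90^2 ≡ 30 * 508 * 228 * 538 * 53 * 530 (mod 757).
Accumulate the product:
30 * 508 = 15240 ≡ 100
100 * 228 = 22800 ≡ 90
90 * 538 = 48420 ≡ 729
729 * 53 = 38637 ≡ 30
30 * 530 = 15900 ≡ 3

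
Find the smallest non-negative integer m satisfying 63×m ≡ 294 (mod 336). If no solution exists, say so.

gcd(63, 336) = 21, and 21 | 294, so solutions exist.
Divide through by 21: 3×m ≡ 14 mod 16.
3⁻¹ ≡ 11 (mod 16).
m ≡ 11×14 ≡ 10 (mod 16).
The smallest non-negative solution is m = 10.

10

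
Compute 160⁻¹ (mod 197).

181

By the extended Euclidean algorithm:
197 = 1·160 + 37
160 = 4·37 + 12
37 = 3·12 + 1
12 = 12·1 + 0
gcd(160, 197) = 1, so the inverse exists.
Back-substitute for 1:
1 = 1·37 − 3·12
  = −3·160 + 13·37
  = 13·197 − 16·160
So 160⁻¹ ≡ −16 ≡ 181 (mod 197).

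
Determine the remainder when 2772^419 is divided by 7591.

2772^1 ≡ 2772 (mod 7591)
2772^2 ≡ 2772^2 = 7683984 ≡ 1892 (mod 7591)
2772^4 ≡ 1892^2 = 3579664 ≡ 4303 (mod 7591)
2772^8 ≡ 4303^2 = 18515809 ≡ 1360 (mod 7591)
2772^16 ≡ 1360^2 = 1849600 ≡ 4987 (mod 7591)
2772^32 ≡ 4987^2 = 24870169 ≡ 2053 (mod 7591)
2772^64 ≡ 2053^2 = 4214809 ≡ 1804 (mod 7591)
2772^128 ≡ 1804^2 = 3254416 ≡ 5468 (mod 7591)
2772^256 ≡ 5468^2 = 29899024 ≡ 5666 (mod 7591)
2772^419 = 2772^256 * 2772^128 * 2772^32 * 2772^2 * 2772^1 ≡ 5666 * 5468 * 2053 * 1892 * 2772 (mod 7591).
Accumulate the product:
5666 * 5468 = 30981688 ≡ 2817
2817 * 2053 = 5783301 ≡ 6550
6550 * 1892 = 12392600 ≡ 4088
4088 * 2772 = 11331936 ≡ 6164

6164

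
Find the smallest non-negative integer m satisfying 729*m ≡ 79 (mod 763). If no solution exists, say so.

gcd(729, 763) = 1, so a unique solution mod 763 exists.
729⁻¹ ≡ 561 (mod 763).
m ≡ 561*79 ≡ 65 (mod 763).

65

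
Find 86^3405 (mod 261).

260

By square-and-multiply:
3405 in binary is 110101001101, i.e. 3405 = 2048 + 1024 + 256 + 64 + 8 + 4 + 1.
86^1 ≡ 86 (mod 261)
86^2 ≡ 86^2 = 7396 ≡ 88 (mod 261)
86^4 ≡ 88^2 = 7744 ≡ 175 (mod 261)
86^8 ≡ 175^2 = 30625 ≡ 88 (mod 261)
86^16 ≡ 88^2 = 7744 ≡ 175 (mod 261)
86^32 ≡ 175^2 = 30625 ≡ 88 (mod 261)
86^64 ≡ 88^2 = 7744 ≡ 175 (mod 261)
86^128 ≡ 175^2 = 30625 ≡ 88 (mod 261)
86^256 ≡ 88^2 = 7744 ≡ 175 (mod 261)
86^512 ≡ 175^2 = 30625 ≡ 88 (mod 261)
86^1024 ≡ 88^2 = 7744 ≡ 175 (mod 261)
86^2048 ≡ 175^2 = 30625 ≡ 88 (mod 261)
86^3405 = 86^2048 · 86^1024 · 86^256 · 86^64 · 86^8 · 86^4 · 86^1 ≡ 88 · 175 · 175 · 175 · 88 · 175 · 86 (mod 261).
Accumulate the product:
88 · 175 = 15400 ≡ 1
1 · 175 = 175
175 · 175 = 30625 ≡ 88
88 · 88 = 7744 ≡ 175
175 · 175 = 30625 ≡ 88
88 · 86 = 7568 ≡ 260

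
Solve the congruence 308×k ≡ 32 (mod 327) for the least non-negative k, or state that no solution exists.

136

gcd(308, 327) = 1, so a unique solution mod 327 exists.
308⁻¹ ≡ 86 (mod 327).
k ≡ 86×32 ≡ 136 (mod 327).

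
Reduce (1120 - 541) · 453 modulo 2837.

1120 - 541 = 579
579 · 453 = 262287 ≡ 1283 (mod 2837)

1283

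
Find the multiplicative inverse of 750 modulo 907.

Run the extended Euclidean algorithm:
907 = 1*750 + 157
750 = 4*157 + 122
157 = 1*122 + 35
122 = 3*35 + 17
35 = 2*17 + 1
17 = 17*1 + 0
gcd(750, 907) = 1, so the inverse exists.
Back-substitute for 1:
1 = 1*35 − 2*17
  = −2*122 + 7*35
  = 7*157 − 9*122
  = −9*750 + 43*157
  = 43*907 − 52*750
So 750⁻¹ ≡ −52 ≡ 855 (mod 907).

855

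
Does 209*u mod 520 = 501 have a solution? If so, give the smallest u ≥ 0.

gcd(209, 520) = 1, so a unique solution mod 520 exists.
209⁻¹ ≡ 209 (mod 520).
u ≡ 209*501 ≡ 189 (mod 520).

189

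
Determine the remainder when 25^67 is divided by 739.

178

Using repeated squaring:
67 in binary is 1000011, i.e. 67 = 64 + 2 + 1.
25^1 ≡ 25 (mod 739)
25^2 ≡ 25^2 = 625 (mod 739)
25^4 ≡ 625^2 = 390625 ≡ 433 (mod 739)
25^8 ≡ 433^2 = 187489 ≡ 522 (mod 739)
25^16 ≡ 522^2 = 272484 ≡ 532 (mod 739)
25^32 ≡ 532^2 = 283024 ≡ 726 (mod 739)
25^64 ≡ 726^2 = 527076 ≡ 169 (mod 739)
25^67 = 25^64 * 25^2 * 25^1 ≡ 169 * 625 * 25 (mod 739).
Accumulate the product:
169 * 625 = 105625 ≡ 687
687 * 25 = 17175 ≡ 178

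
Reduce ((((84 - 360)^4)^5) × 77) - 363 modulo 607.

84 - 360 = -276 ≡ 331 (mod 607)
(331)^4 ≡ 158 (mod 607)
(158)^5 ≡ 181 (mod 607)
181 × 77 = 13937 ≡ 583 (mod 607)
583 - 363 = 220

220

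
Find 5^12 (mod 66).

12 in binary is 1100, i.e. 12 = 8 + 4.
5^1 ≡ 5 (mod 66)
5^2 ≡ 5^2 = 25 (mod 66)
5^4 ≡ 25^2 = 625 ≡ 31 (mod 66)
5^8 ≡ 31^2 = 961 ≡ 37 (mod 66)
5^12 = 5^8 × 5^4 ≡ 37 × 31 (mod 66).
37 × 31 = 1147 ≡ 25 (mod 66).

25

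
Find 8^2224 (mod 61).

9

2224 in binary is 100010110000, i.e. 2224 = 2048 + 128 + 32 + 16.
8^1 ≡ 8 (mod 61)
8^2 ≡ 8^2 = 64 ≡ 3 (mod 61)
8^4 ≡ 3^2 = 9 (mod 61)
8^8 ≡ 9^2 = 81 ≡ 20 (mod 61)
8^16 ≡ 20^2 = 400 ≡ 34 (mod 61)
8^32 ≡ 34^2 = 1156 ≡ 58 (mod 61)
8^64 ≡ 58^2 = 3364 ≡ 9 (mod 61)
8^128 ≡ 9^2 = 81 ≡ 20 (mod 61)
8^256 ≡ 20^2 = 400 ≡ 34 (mod 61)
8^512 ≡ 34^2 = 1156 ≡ 58 (mod 61)
8^1024 ≡ 58^2 = 3364 ≡ 9 (mod 61)
8^2048 ≡ 9^2 = 81 ≡ 20 (mod 61)
8^2224 = 8^2048 × 8^128 × 8^32 × 8^16 ≡ 20 × 20 × 58 × 34 (mod 61).
Accumulate the product:
20 × 20 = 400 ≡ 34
34 × 58 = 1972 ≡ 20
20 × 34 = 680 ≡ 9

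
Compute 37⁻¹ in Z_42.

Run the extended Euclidean algorithm:
42 = 1·37 + 5
37 = 7·5 + 2
5 = 2·2 + 1
2 = 2·1 + 0
gcd(37, 42) = 1, so the inverse exists.
Bézout: 1 = 15·42 − 17·37.
So 37⁻¹ ≡ −17 ≡ 25 (mod 42).

25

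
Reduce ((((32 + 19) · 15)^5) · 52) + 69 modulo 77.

32 + 19 = 51
51 · 15 = 765 ≡ 72 (mod 77)
(72)^5 ≡ 32 (mod 77)
32 · 52 = 1664 ≡ 47 (mod 77)
47 + 69 = 116 ≡ 39 (mod 77)

39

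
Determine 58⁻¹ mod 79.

79 = 1·58 + 21
58 = 2·21 + 16
21 = 1·16 + 5
16 = 3·5 + 1
5 = 5·1 + 0
gcd(58, 79) = 1, so the inverse exists.
Bézout: 1 = −11·79 + 15·58.
So 58⁻¹ ≡ 15 (mod 79).

15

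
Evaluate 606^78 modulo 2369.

652

Using repeated squaring:
78 in binary is 1001110, i.e. 78 = 64 + 8 + 4 + 2.
606^1 ≡ 606 (mod 2369)
606^2 ≡ 606^2 = 367236 ≡ 41 (mod 2369)
606^4 ≡ 41^2 = 1681 (mod 2369)
606^8 ≡ 1681^2 = 2825761 ≡ 1913 (mod 2369)
606^16 ≡ 1913^2 = 3659569 ≡ 1833 (mod 2369)
606^32 ≡ 1833^2 = 3359889 ≡ 647 (mod 2369)
606^64 ≡ 647^2 = 418609 ≡ 1665 (mod 2369)
606^78 = 606^64 * 606^8 * 606^4 * 606^2 ≡ 1665 * 1913 * 1681 * 41 (mod 2369).
Accumulate the product:
1665 * 1913 = 3185145 ≡ 1209
1209 * 1681 = 2032329 ≡ 2096
2096 * 41 = 85936 ≡ 652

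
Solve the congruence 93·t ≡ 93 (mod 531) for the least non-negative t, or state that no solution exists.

gcd(93, 531) = 3, and 3 | 93, so solutions exist.
Divide through by 3: 31·t = 31 (mod 177).
31⁻¹ ≡ 40 (mod 177).
t ≡ 40·31 ≡ 1 (mod 177).
The smallest non-negative solution is t = 1.

1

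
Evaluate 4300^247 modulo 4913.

247 in binary is 11110111, i.e. 247 = 128 + 64 + 32 + 16 + 4 + 2 + 1.
4300^1 ≡ 4300 (mod 4913)
4300^2 ≡ 4300^2 = 18490000 ≡ 2381 (mod 4913)
4300^4 ≡ 2381^2 = 5669161 ≡ 4472 (mod 4913)
4300^8 ≡ 4472^2 = 19998784 ≡ 2874 (mod 4913)
4300^16 ≡ 2874^2 = 8259876 ≡ 1123 (mod 4913)
4300^32 ≡ 1123^2 = 1261129 ≡ 3401 (mod 4913)
4300^64 ≡ 3401^2 = 11566801 ≡ 1599 (mod 4913)
4300^128 ≡ 1599^2 = 2556801 ≡ 2041 (mod 4913)
4300^247 = 4300^128 × 4300^64 × 4300^32 × 4300^16 × 4300^4 × 4300^2 × 4300^1 ≡ 2041 × 1599 × 3401 × 1123 × 4472 × 2381 × 4300 (mod 4913).
Accumulate the product:
2041 × 1599 = 3263559 ≡ 1327
1327 × 3401 = 4513127 ≡ 2993
2993 × 1123 = 3361139 ≡ 647
647 × 4472 = 2893384 ≡ 4540
4540 × 2381 = 10809740 ≡ 1140
1140 × 4300 = 4902000 ≡ 3739

3739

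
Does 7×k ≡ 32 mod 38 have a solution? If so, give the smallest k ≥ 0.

gcd(7, 38) = 1, so a unique solution mod 38 exists.
7⁻¹ ≡ 11 (mod 38).
k ≡ 11×32 ≡ 10 (mod 38).

10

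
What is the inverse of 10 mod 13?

By the extended Euclidean algorithm:
13 = 1×10 + 3
10 = 3×3 + 1
3 = 3×1 + 0
gcd(10, 13) = 1, so the inverse exists.
Bézout: 1 = −3×13 + 4×10.
So 10⁻¹ ≡ 4 (mod 13).

4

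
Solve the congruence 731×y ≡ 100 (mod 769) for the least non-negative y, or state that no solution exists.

gcd(731, 769) = 1, so a unique solution mod 769 exists.
731⁻¹ ≡ 344 (mod 769).
y ≡ 344×100 ≡ 564 (mod 769).

564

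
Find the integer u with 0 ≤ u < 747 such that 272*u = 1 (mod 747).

563

By the extended Euclidean algorithm:
747 = 2*272 + 203
272 = 1*203 + 69
203 = 2*69 + 65
69 = 1*65 + 4
65 = 16*4 + 1
4 = 4*1 + 0
gcd(272, 747) = 1, so the inverse exists.
Bézout: 1 = 67*747 − 184*272.
So 272⁻¹ ≡ −184 ≡ 563 (mod 747).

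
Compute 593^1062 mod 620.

109

Using repeated squaring:
593^1 ≡ 593 (mod 620)
593^2 ≡ 593^2 = 351649 ≡ 109 (mod 620)
593^4 ≡ 109^2 = 11881 ≡ 101 (mod 620)
593^8 ≡ 101^2 = 10201 ≡ 281 (mod 620)
593^16 ≡ 281^2 = 78961 ≡ 221 (mod 620)
593^32 ≡ 221^2 = 48841 ≡ 481 (mod 620)
593^64 ≡ 481^2 = 231361 ≡ 101 (mod 620)
593^128 ≡ 101^2 = 10201 ≡ 281 (mod 620)
593^256 ≡ 281^2 = 78961 ≡ 221 (mod 620)
593^512 ≡ 221^2 = 48841 ≡ 481 (mod 620)
593^1024 ≡ 481^2 = 231361 ≡ 101 (mod 620)
593^1062 = 593^1024 × 593^32 × 593^4 × 593^2 ≡ 101 × 481 × 101 × 109 (mod 620).
Accumulate the product:
101 × 481 = 48581 ≡ 221
221 × 101 = 22321 ≡ 1
1 × 109 = 109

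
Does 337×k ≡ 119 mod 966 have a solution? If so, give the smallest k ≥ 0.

gcd(337, 966) = 1, so a unique solution mod 966 exists.
337⁻¹ ≡ 43 (mod 966).
k ≡ 43×119 ≡ 287 (mod 966).

287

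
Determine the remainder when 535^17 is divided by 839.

753

Compute successive squares:
535^1 ≡ 535 (mod 839)
535^2 ≡ 535^2 = 286225 ≡ 126 (mod 839)
535^4 ≡ 126^2 = 15876 ≡ 774 (mod 839)
535^8 ≡ 774^2 = 599076 ≡ 30 (mod 839)
535^16 ≡ 30^2 = 900 ≡ 61 (mod 839)
535^17 = 535^16 · 535^1 ≡ 61 · 535 (mod 839).
61 · 535 = 32635 ≡ 753 (mod 839).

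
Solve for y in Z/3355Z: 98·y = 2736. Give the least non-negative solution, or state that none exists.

2082

gcd(98, 3355) = 1, so a unique solution mod 3355 exists.
98⁻¹ ≡ 582 (mod 3355).
y ≡ 582·2736 ≡ 2082 (mod 3355).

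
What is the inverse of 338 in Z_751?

Run the extended Euclidean algorithm:
751 = 2×338 + 75
338 = 4×75 + 38
75 = 1×38 + 37
38 = 1×37 + 1
37 = 37×1 + 0
gcd(338, 751) = 1, so the inverse exists.
Back-substitute for 1:
1 = 1×38 − 1×37
  = −1×75 + 2×38
  = 2×338 − 9×75
  = −9×751 + 20×338
So 338⁻¹ ≡ 20 (mod 751).

20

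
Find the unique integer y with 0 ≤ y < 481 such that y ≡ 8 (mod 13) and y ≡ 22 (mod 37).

281

13⁻¹ mod 37: 13×20 ≡ 1 (mod 37), so 13⁻¹ ≡ 20.
y = 8 + 13×((22 − 8)×20 mod 37) = 8 + 13×21 = 281.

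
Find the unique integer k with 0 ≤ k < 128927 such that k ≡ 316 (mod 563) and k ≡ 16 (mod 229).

563⁻¹ mod 229: 563×24 ≡ 1 (mod 229), so 563⁻¹ ≡ 24.
k = 316 + 563×((16 − 316)×24 mod 229) = 316 + 563×128 = 72380.
Check: 72380 mod 563 = 316, 72380 mod 229 = 16. ✓

72380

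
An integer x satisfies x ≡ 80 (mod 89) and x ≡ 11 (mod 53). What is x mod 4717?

2661

89⁻¹ mod 53: 89×28 ≡ 1 (mod 53), so 89⁻¹ ≡ 28.
x = 80 + 89×((11 − 80)×28 mod 53) = 80 + 89×29 = 2661.
Check: 2661 mod 89 = 80, 2661 mod 53 = 11. ✓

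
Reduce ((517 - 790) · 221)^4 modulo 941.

517 - 790 = -273 ≡ 668 (mod 941)
668 · 221 = 147628 ≡ 832 (mod 941)
(832)^4 ≡ 633 (mod 941)

633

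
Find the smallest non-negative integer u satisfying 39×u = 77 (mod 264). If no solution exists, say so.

no solution

gcd(39, 264) = 3, and 3 does not divide 77.
So the congruence has no solution.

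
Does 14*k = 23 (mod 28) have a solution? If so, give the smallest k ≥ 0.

no solution

gcd(14, 28) = 14, and 14 does not divide 23.
So the congruence has no solution.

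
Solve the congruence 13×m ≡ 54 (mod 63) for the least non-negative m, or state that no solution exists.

gcd(13, 63) = 1, so a unique solution mod 63 exists.
13⁻¹ ≡ 34 (mod 63).
m ≡ 34×54 ≡ 9 (mod 63).

9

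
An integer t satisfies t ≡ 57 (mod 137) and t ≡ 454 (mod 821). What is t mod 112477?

101437

137⁻¹ mod 821: 137·6 ≡ 1 (mod 821), so 137⁻¹ ≡ 6.
t = 57 + 137·((454 − 57)·6 mod 821) = 57 + 137·740 = 101437.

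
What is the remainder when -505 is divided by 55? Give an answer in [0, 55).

45

-505 = -10×55 + 45, so -505 ≡ 45 (mod 55).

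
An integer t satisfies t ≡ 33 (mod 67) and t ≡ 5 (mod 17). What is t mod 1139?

67⁻¹ mod 17: 67·16 ≡ 1 (mod 17), so 67⁻¹ ≡ 16.
t = 33 + 67·((5 − 33)·16 mod 17) = 33 + 67·11 = 770.

770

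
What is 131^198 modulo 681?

7

Compute successive squares:
198 in binary is 11000110, i.e. 198 = 128 + 64 + 4 + 2.
131^1 ≡ 131 (mod 681)
131^2 ≡ 131^2 = 17161 ≡ 136 (mod 681)
131^4 ≡ 136^2 = 18496 ≡ 109 (mod 681)
131^8 ≡ 109^2 = 11881 ≡ 304 (mod 681)
131^16 ≡ 304^2 = 92416 ≡ 481 (mod 681)
131^32 ≡ 481^2 = 231361 ≡ 502 (mod 681)
131^64 ≡ 502^2 = 252004 ≡ 34 (mod 681)
131^128 ≡ 34^2 = 1156 ≡ 475 (mod 681)
131^198 = 131^128 * 131^64 * 131^4 * 131^2 ≡ 475 * 34 * 109 * 136 (mod 681).
Accumulate the product:
475 * 34 = 16150 ≡ 487
487 * 109 = 53083 ≡ 646
646 * 136 = 87856 ≡ 7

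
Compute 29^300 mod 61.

By square-and-multiply:
29^1 ≡ 29 (mod 61)
29^2 ≡ 29^2 = 841 ≡ 48 (mod 61)
29^4 ≡ 48^2 = 2304 ≡ 47 (mod 61)
29^8 ≡ 47^2 = 2209 ≡ 13 (mod 61)
29^16 ≡ 13^2 = 169 ≡ 47 (mod 61)
29^32 ≡ 47^2 = 2209 ≡ 13 (mod 61)
29^64 ≡ 13^2 = 169 ≡ 47 (mod 61)
29^128 ≡ 47^2 = 2209 ≡ 13 (mod 61)
29^256 ≡ 13^2 = 169 ≡ 47 (mod 61)
29^300 = 29^256 · 29^32 · 29^8 · 29^4 ≡ 47 · 13 · 13 · 47 (mod 61).
Accumulate the product:
47 · 13 = 611 ≡ 1
1 · 13 = 13
13 · 47 = 611 ≡ 1

1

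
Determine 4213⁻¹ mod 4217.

1054

4217 = 1×4213 + 4
4213 = 1053×4 + 1
4 = 4×1 + 0
gcd(4213, 4217) = 1, so the inverse exists.
Back-substitute for 1:
1 = 1×4213 − 1053×4
  = −1053×4217 + 1054×4213
So 4213⁻¹ ≡ 1054 (mod 4217).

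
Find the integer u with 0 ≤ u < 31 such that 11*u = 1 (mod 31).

31 = 2×11 + 9
11 = 1×9 + 2
9 = 4×2 + 1
2 = 2×1 + 0
gcd(11, 31) = 1, so the inverse exists.
Back-substitute for 1:
1 = 1×9 − 4×2
  = −4×11 + 5×9
  = 5×31 − 14×11
So 11⁻¹ ≡ −14 ≡ 17 (mod 31).

17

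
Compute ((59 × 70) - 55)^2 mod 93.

59 × 70 = 4130 ≡ 38 (mod 93)
38 - 55 = -17 ≡ 76 (mod 93)
(76)^2 ≡ 10 (mod 93)

10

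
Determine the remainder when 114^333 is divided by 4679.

971

333 in binary is 101001101, i.e. 333 = 256 + 64 + 8 + 4 + 1.
114^1 ≡ 114 (mod 4679)
114^2 ≡ 114^2 = 12996 ≡ 3638 (mod 4679)
114^4 ≡ 3638^2 = 13235044 ≡ 2832 (mod 4679)
114^8 ≡ 2832^2 = 8020224 ≡ 418 (mod 4679)
114^16 ≡ 418^2 = 174724 ≡ 1601 (mod 4679)
114^32 ≡ 1601^2 = 2563201 ≡ 3788 (mod 4679)
114^64 ≡ 3788^2 = 14348944 ≡ 3130 (mod 4679)
114^128 ≡ 3130^2 = 9796900 ≡ 3753 (mod 4679)
114^256 ≡ 3753^2 = 14085009 ≡ 1219 (mod 4679)
114^333 = 114^256 * 114^64 * 114^8 * 114^4 * 114^1 ≡ 1219 * 3130 * 418 * 2832 * 114 (mod 4679).
Accumulate the product:
1219 * 3130 = 3815470 ≡ 2085
2085 * 418 = 871530 ≡ 1236
1236 * 2832 = 3500352 ≡ 460
460 * 114 = 52440 ≡ 971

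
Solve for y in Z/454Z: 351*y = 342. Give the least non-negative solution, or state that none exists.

gcd(351, 454) = 1, so a unique solution mod 454 exists.
351⁻¹ ≡ 119 (mod 454).
y ≡ 119*342 ≡ 292 (mod 454).

292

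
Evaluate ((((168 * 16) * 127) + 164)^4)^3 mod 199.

117

168 * 16 = 2688 ≡ 101 (mod 199)
101 * 127 = 12827 ≡ 91 (mod 199)
91 + 164 = 255 ≡ 56 (mod 199)
(56)^4 ≡ 115 (mod 199)
(115)^3 ≡ 117 (mod 199)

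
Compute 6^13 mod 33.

18

6^1 ≡ 6 (mod 33)
6^2 ≡ 6^2 = 36 ≡ 3 (mod 33)
6^4 ≡ 3^2 = 9 (mod 33)
6^8 ≡ 9^2 = 81 ≡ 15 (mod 33)
6^13 = 6^8 · 6^4 · 6^1 ≡ 15 · 9 · 6 (mod 33).
Accumulate the product:
15 · 9 = 135 ≡ 3
3 · 6 = 18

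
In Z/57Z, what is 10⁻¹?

40

Run the extended Euclidean algorithm:
57 = 5*10 + 7
10 = 1*7 + 3
7 = 2*3 + 1
3 = 3*1 + 0
gcd(10, 57) = 1, so the inverse exists.
Bézout: 1 = 3*57 − 17*10.
So 10⁻¹ ≡ −17 ≡ 40 (mod 57).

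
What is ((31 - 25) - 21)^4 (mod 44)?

25

31 - 25 = 6
6 - 21 = -15 ≡ 29 (mod 44)
(29)^4 ≡ 25 (mod 44)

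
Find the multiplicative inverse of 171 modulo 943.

375

943 = 5·171 + 88
171 = 1·88 + 83
88 = 1·83 + 5
83 = 16·5 + 3
5 = 1·3 + 2
3 = 1·2 + 1
2 = 2·1 + 0
gcd(171, 943) = 1, so the inverse exists.
Bézout: 1 = −68·943 + 375·171.
So 171⁻¹ ≡ 375 (mod 943).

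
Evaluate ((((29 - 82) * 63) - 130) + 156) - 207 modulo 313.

29 - 82 = -53 ≡ 260 (mod 313)
260 * 63 = 16380 ≡ 104 (mod 313)
104 - 130 = -26 ≡ 287 (mod 313)
287 + 156 = 443 ≡ 130 (mod 313)
130 - 207 = -77 ≡ 236 (mod 313)

236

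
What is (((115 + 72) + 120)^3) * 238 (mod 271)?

174

115 + 72 = 187
187 + 120 = 307 ≡ 36 (mod 271)
(36)^3 ≡ 44 (mod 271)
44 * 238 = 10472 ≡ 174 (mod 271)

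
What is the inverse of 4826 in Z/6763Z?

6763 = 1×4826 + 1937
4826 = 2×1937 + 952
1937 = 2×952 + 33
952 = 28×33 + 28
33 = 1×28 + 5
28 = 5×5 + 3
5 = 1×3 + 2
3 = 1×2 + 1
2 = 2×1 + 0
gcd(4826, 6763) = 1, so the inverse exists.
Back-substitute for 1:
1 = 1×3 − 1×2
  = −1×5 + 2×3
  = 2×28 − 11×5
  = −11×33 + 13×28
  = 13×952 − 375×33
  = −375×1937 + 763×952
  = 763×4826 − 1901×1937
  = −1901×6763 + 2664×4826
So 4826⁻¹ ≡ 2664 (mod 6763).

2664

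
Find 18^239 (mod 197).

By square-and-multiply:
239 in binary is 11101111, i.e. 239 = 128 + 64 + 32 + 8 + 4 + 2 + 1.
18^1 ≡ 18 (mod 197)
18^2 ≡ 18^2 = 324 ≡ 127 (mod 197)
18^4 ≡ 127^2 = 16129 ≡ 172 (mod 197)
18^8 ≡ 172^2 = 29584 ≡ 34 (mod 197)
18^16 ≡ 34^2 = 1156 ≡ 171 (mod 197)
18^32 ≡ 171^2 = 29241 ≡ 85 (mod 197)
18^64 ≡ 85^2 = 7225 ≡ 133 (mod 197)
18^128 ≡ 133^2 = 17689 ≡ 156 (mod 197)
18^239 = 18^128 * 18^64 * 18^32 * 18^8 * 18^4 * 18^2 * 18^1 ≡ 156 * 133 * 85 * 34 * 172 * 127 * 18 (mod 197).
Accumulate the product:
156 * 133 = 20748 ≡ 63
63 * 85 = 5355 ≡ 36
36 * 34 = 1224 ≡ 42
42 * 172 = 7224 ≡ 132
132 * 127 = 16764 ≡ 19
19 * 18 = 342 ≡ 145

145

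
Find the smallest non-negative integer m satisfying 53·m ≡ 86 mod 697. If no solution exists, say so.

gcd(53, 697) = 1, so a unique solution mod 697 exists.
53⁻¹ ≡ 434 (mod 697).
m ≡ 434·86 ≡ 383 (mod 697).

383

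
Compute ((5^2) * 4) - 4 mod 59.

37

(5)^2 ≡ 25 (mod 59)
25 * 4 = 100 ≡ 41 (mod 59)
41 - 4 = 37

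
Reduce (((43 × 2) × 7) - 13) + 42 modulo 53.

48

43 × 2 = 86 ≡ 33 (mod 53)
33 × 7 = 231 ≡ 19 (mod 53)
19 - 13 = 6
6 + 42 = 48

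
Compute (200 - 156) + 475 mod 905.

519

200 - 156 = 44
44 + 475 = 519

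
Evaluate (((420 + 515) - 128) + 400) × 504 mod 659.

71

420 + 515 = 935 ≡ 276 (mod 659)
276 - 128 = 148
148 + 400 = 548
548 × 504 = 276192 ≡ 71 (mod 659)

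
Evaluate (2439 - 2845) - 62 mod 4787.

4319

2439 - 2845 = -406 ≡ 4381 (mod 4787)
4381 - 62 = 4319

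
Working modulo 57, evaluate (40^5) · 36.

12

(40)^5 ≡ 13 (mod 57)
13 · 36 = 468 ≡ 12 (mod 57)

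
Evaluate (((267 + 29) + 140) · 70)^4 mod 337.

333

267 + 29 = 296
296 + 140 = 436 ≡ 99 (mod 337)
99 · 70 = 6930 ≡ 190 (mod 337)
(190)^4 ≡ 333 (mod 337)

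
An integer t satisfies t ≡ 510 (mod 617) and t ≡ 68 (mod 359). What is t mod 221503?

617⁻¹ mod 359: 617×327 ≡ 1 (mod 359), so 617⁻¹ ≡ 327.
t = 510 + 617×((68 − 510)×327 mod 359) = 510 + 617×143 = 88741.

88741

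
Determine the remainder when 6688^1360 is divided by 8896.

By square-and-multiply:
1360 in binary is 10101010000, i.e. 1360 = 1024 + 256 + 64 + 16.
6688^1 ≡ 6688 (mod 8896)
6688^2 ≡ 6688^2 = 44729344 ≡ 256 (mod 8896)
6688^4 ≡ 256^2 = 65536 ≡ 3264 (mod 8896)
6688^8 ≡ 3264^2 = 10653696 ≡ 5184 (mod 8896)
6688^16 ≡ 5184^2 = 26873856 ≡ 7936 (mod 8896)
6688^32 ≡ 7936^2 = 62980096 ≡ 5312 (mod 8896)
6688^64 ≡ 5312^2 = 28217344 ≡ 8128 (mod 8896)
6688^128 ≡ 8128^2 = 66064384 ≡ 2688 (mod 8896)
6688^256 ≡ 2688^2 = 7225344 ≡ 1792 (mod 8896)
6688^512 ≡ 1792^2 = 3211264 ≡ 8704 (mod 8896)
6688^1024 ≡ 8704^2 = 75759616 ≡ 1280 (mod 8896)
6688^1360 = 6688^1024 × 6688^256 × 6688^64 × 6688^16 ≡ 1280 × 1792 × 8128 × 7936 (mod 8896).
Accumulate the product:
1280 × 1792 = 2293760 ≡ 7488
7488 × 8128 = 60862464 ≡ 4928
4928 × 7936 = 39108608 ≡ 1792

1792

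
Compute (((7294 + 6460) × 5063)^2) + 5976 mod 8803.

4599

7294 + 6460 = 13754 ≡ 4951 (mod 8803)
4951 × 5063 = 25066913 ≡ 4772 (mod 8803)
(4772)^2 ≡ 7426 (mod 8803)
7426 + 5976 = 13402 ≡ 4599 (mod 8803)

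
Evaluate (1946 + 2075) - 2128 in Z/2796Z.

1893

1946 + 2075 = 4021 ≡ 1225 (mod 2796)
1225 - 2128 = -903 ≡ 1893 (mod 2796)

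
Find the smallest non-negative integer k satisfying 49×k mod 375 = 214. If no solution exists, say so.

211

gcd(49, 375) = 1, so a unique solution mod 375 exists.
49⁻¹ ≡ 199 (mod 375).
k ≡ 199×214 ≡ 211 (mod 375).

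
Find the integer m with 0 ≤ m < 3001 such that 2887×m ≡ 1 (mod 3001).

974

Run the extended Euclidean algorithm:
3001 = 1·2887 + 114
2887 = 25·114 + 37
114 = 3·37 + 3
37 = 12·3 + 1
3 = 3·1 + 0
gcd(2887, 3001) = 1, so the inverse exists.
Back-substitute for 1:
1 = 1·37 − 12·3
  = −12·114 + 37·37
  = 37·2887 − 937·114
  = −937·3001 + 974·2887
So 2887⁻¹ ≡ 974 (mod 3001).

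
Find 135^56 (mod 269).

80

56 in binary is 111000, i.e. 56 = 32 + 16 + 8.
135^1 ≡ 135 (mod 269)
135^2 ≡ 135^2 = 18225 ≡ 202 (mod 269)
135^4 ≡ 202^2 = 40804 ≡ 185 (mod 269)
135^8 ≡ 185^2 = 34225 ≡ 62 (mod 269)
135^16 ≡ 62^2 = 3844 ≡ 78 (mod 269)
135^32 ≡ 78^2 = 6084 ≡ 166 (mod 269)
135^56 = 135^32 · 135^16 · 135^8 ≡ 166 · 78 · 62 (mod 269).
Accumulate the product:
166 · 78 = 12948 ≡ 36
36 · 62 = 2232 ≡ 80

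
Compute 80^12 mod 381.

Compute successive squares:
12 in binary is 1100, i.e. 12 = 8 + 4.
80^1 ≡ 80 (mod 381)
80^2 ≡ 80^2 = 6400 ≡ 304 (mod 381)
80^4 ≡ 304^2 = 92416 ≡ 214 (mod 381)
80^8 ≡ 214^2 = 45796 ≡ 76 (mod 381)
80^12 = 80^8 * 80^4 ≡ 76 * 214 (mod 381).
76 * 214 = 16264 ≡ 262 (mod 381).

262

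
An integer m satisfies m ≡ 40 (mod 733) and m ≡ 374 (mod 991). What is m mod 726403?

733⁻¹ mod 991: 733×580 ≡ 1 (mod 991), so 733⁻¹ ≡ 580.
m = 40 + 733×((374 − 40)×580 mod 991) = 40 + 733×475 = 348215.
Check: 348215 mod 733 = 40, 348215 mod 991 = 374. ✓

348215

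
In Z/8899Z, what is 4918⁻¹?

Run the extended Euclidean algorithm:
8899 = 1×4918 + 3981
4918 = 1×3981 + 937
3981 = 4×937 + 233
937 = 4×233 + 5
233 = 46×5 + 3
5 = 1×3 + 2
3 = 1×2 + 1
2 = 2×1 + 0
gcd(4918, 8899) = 1, so the inverse exists.
Back-substitute for 1:
1 = 1×3 − 1×2
  = −1×5 + 2×3
  = 2×233 − 93×5
  = −93×937 + 374×233
  = 374×3981 − 1589×937
  = −1589×4918 + 1963×3981
  = 1963×8899 − 3552×4918
So 4918⁻¹ ≡ −3552 ≡ 5347 (mod 8899).

5347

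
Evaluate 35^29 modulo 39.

29 in binary is 11101, i.e. 29 = 16 + 8 + 4 + 1.
35^1 ≡ 35 (mod 39)
35^2 ≡ 35^2 = 1225 ≡ 16 (mod 39)
35^4 ≡ 16^2 = 256 ≡ 22 (mod 39)
35^8 ≡ 22^2 = 484 ≡ 16 (mod 39)
35^16 ≡ 16^2 = 256 ≡ 22 (mod 39)
35^29 = 35^16 × 35^8 × 35^4 × 35^1 ≡ 22 × 16 × 22 × 35 (mod 39).
Accumulate the product:
22 × 16 = 352 ≡ 1
1 × 22 = 22
22 × 35 = 770 ≡ 29

29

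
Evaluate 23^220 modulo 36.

220 in binary is 11011100, i.e. 220 = 128 + 64 + 16 + 8 + 4.
23^1 ≡ 23 (mod 36)
23^2 ≡ 23^2 = 529 ≡ 25 (mod 36)
23^4 ≡ 25^2 = 625 ≡ 13 (mod 36)
23^8 ≡ 13^2 = 169 ≡ 25 (mod 36)
23^16 ≡ 25^2 = 625 ≡ 13 (mod 36)
23^32 ≡ 13^2 = 169 ≡ 25 (mod 36)
23^64 ≡ 25^2 = 625 ≡ 13 (mod 36)
23^128 ≡ 13^2 = 169 ≡ 25 (mod 36)
23^220 = 23^128 · 23^64 · 23^16 · 23^8 · 23^4 ≡ 25 · 13 · 13 · 25 · 13 (mod 36).
Accumulate the product:
25 · 13 = 325 ≡ 1
1 · 13 = 13
13 · 25 = 325 ≡ 1
1 · 13 = 13

13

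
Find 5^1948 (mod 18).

13

Using repeated squaring:
1948 in binary is 11110011100, i.e. 1948 = 1024 + 512 + 256 + 128 + 16 + 8 + 4.
5^1 ≡ 5 (mod 18)
5^2 ≡ 5^2 = 25 ≡ 7 (mod 18)
5^4 ≡ 7^2 = 49 ≡ 13 (mod 18)
5^8 ≡ 13^2 = 169 ≡ 7 (mod 18)
5^16 ≡ 7^2 = 49 ≡ 13 (mod 18)
5^32 ≡ 13^2 = 169 ≡ 7 (mod 18)
5^64 ≡ 7^2 = 49 ≡ 13 (mod 18)
5^128 ≡ 13^2 = 169 ≡ 7 (mod 18)
5^256 ≡ 7^2 = 49 ≡ 13 (mod 18)
5^512 ≡ 13^2 = 169 ≡ 7 (mod 18)
5^1024 ≡ 7^2 = 49 ≡ 13 (mod 18)
5^1948 = 5^1024 × 5^512 × 5^256 × 5^128 × 5^16 × 5^8 × 5^4 ≡ 13 × 7 × 13 × 7 × 13 × 7 × 13 (mod 18).
Accumulate the product:
13 × 7 = 91 ≡ 1
1 × 13 = 13
13 × 7 = 91 ≡ 1
1 × 13 = 13
13 × 7 = 91 ≡ 1
1 × 13 = 13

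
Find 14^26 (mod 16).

0

By square-and-multiply:
14^1 ≡ 14 (mod 16)
14^2 ≡ 14^2 = 196 ≡ 4 (mod 16)
14^4 ≡ 4^2 = 16 ≡ 0 (mod 16)
14^8 ≡ 0^2 = 0 (mod 16)
14^16 ≡ 0^2 = 0 (mod 16)
14^26 = 14^16 · 14^8 · 14^2 ≡ 0 · 0 · 4 (mod 16).
Accumulate the product:
0 · 0 = 0
0 · 4 = 0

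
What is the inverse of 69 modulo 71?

35

71 = 1*69 + 2
69 = 34*2 + 1
2 = 2*1 + 0
gcd(69, 71) = 1, so the inverse exists.
Back-substitute for 1:
1 = 1*69 − 34*2
  = −34*71 + 35*69
So 69⁻¹ ≡ 35 (mod 71).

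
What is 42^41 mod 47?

2

41 in binary is 101001, i.e. 41 = 32 + 8 + 1.
42^1 ≡ 42 (mod 47)
42^2 ≡ 42^2 = 1764 ≡ 25 (mod 47)
42^4 ≡ 25^2 = 625 ≡ 14 (mod 47)
42^8 ≡ 14^2 = 196 ≡ 8 (mod 47)
42^16 ≡ 8^2 = 64 ≡ 17 (mod 47)
42^32 ≡ 17^2 = 289 ≡ 7 (mod 47)
42^41 = 42^32 * 42^8 * 42^1 ≡ 7 * 8 * 42 (mod 47).
Accumulate the product:
7 * 8 = 56 ≡ 9
9 * 42 = 378 ≡ 2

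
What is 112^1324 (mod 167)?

99

By square-and-multiply:
112^1 ≡ 112 (mod 167)
112^2 ≡ 112^2 = 12544 ≡ 19 (mod 167)
112^4 ≡ 19^2 = 361 ≡ 27 (mod 167)
112^8 ≡ 27^2 = 729 ≡ 61 (mod 167)
112^16 ≡ 61^2 = 3721 ≡ 47 (mod 167)
112^32 ≡ 47^2 = 2209 ≡ 38 (mod 167)
112^64 ≡ 38^2 = 1444 ≡ 108 (mod 167)
112^128 ≡ 108^2 = 11664 ≡ 141 (mod 167)
112^256 ≡ 141^2 = 19881 ≡ 8 (mod 167)
112^512 ≡ 8^2 = 64 (mod 167)
112^1024 ≡ 64^2 = 4096 ≡ 88 (mod 167)
112^1324 = 112^1024 · 112^256 · 112^32 · 112^8 · 112^4 ≡ 88 · 8 · 38 · 61 · 27 (mod 167).
Accumulate the product:
88 · 8 = 704 ≡ 36
36 · 38 = 1368 ≡ 32
32 · 61 = 1952 ≡ 115
115 · 27 = 3105 ≡ 99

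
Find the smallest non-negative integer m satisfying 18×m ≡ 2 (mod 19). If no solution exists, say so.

gcd(18, 19) = 1, so a unique solution mod 19 exists.
18⁻¹ ≡ 18 (mod 19).
m ≡ 18×2 ≡ 17 (mod 19).

17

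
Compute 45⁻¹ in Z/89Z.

Run the extended Euclidean algorithm:
89 = 1·45 + 44
45 = 1·44 + 1
44 = 44·1 + 0
gcd(45, 89) = 1, so the inverse exists.
Bézout: 1 = −1·89 + 2·45.
So 45⁻¹ ≡ 2 (mod 89).

2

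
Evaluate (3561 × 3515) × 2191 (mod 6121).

3561 × 3515 = 12516915 ≡ 5591 (mod 6121)
5591 × 2191 = 12249881 ≡ 1760 (mod 6121)

1760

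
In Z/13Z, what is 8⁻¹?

5

13 = 1*8 + 5
8 = 1*5 + 3
5 = 1*3 + 2
3 = 1*2 + 1
2 = 2*1 + 0
gcd(8, 13) = 1, so the inverse exists.
Back-substitute for 1:
1 = 1*3 − 1*2
  = −1*5 + 2*3
  = 2*8 − 3*5
  = −3*13 + 5*8
So 8⁻¹ ≡ 5 (mod 13).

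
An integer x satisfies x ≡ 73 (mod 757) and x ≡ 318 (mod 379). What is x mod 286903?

757⁻¹ mod 379: 757×378 ≡ 1 (mod 379), so 757⁻¹ ≡ 378.
x = 73 + 757×((318 − 73)×378 mod 379) = 73 + 757×134 = 101511.
Check: 101511 mod 757 = 73, 101511 mod 379 = 318. ✓

101511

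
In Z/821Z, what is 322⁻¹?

436

By the extended Euclidean algorithm:
821 = 2*322 + 177
322 = 1*177 + 145
177 = 1*145 + 32
145 = 4*32 + 17
32 = 1*17 + 15
17 = 1*15 + 2
15 = 7*2 + 1
2 = 2*1 + 0
gcd(322, 821) = 1, so the inverse exists.
Bézout: 1 = 151*821 − 385*322.
So 322⁻¹ ≡ −385 ≡ 436 (mod 821).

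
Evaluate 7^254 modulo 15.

4

254 in binary is 11111110, i.e. 254 = 128 + 64 + 32 + 16 + 8 + 4 + 2.
7^1 ≡ 7 (mod 15)
7^2 ≡ 7^2 = 49 ≡ 4 (mod 15)
7^4 ≡ 4^2 = 16 ≡ 1 (mod 15)
7^8 ≡ 1^2 = 1 (mod 15)
7^16 ≡ 1^2 = 1 (mod 15)
7^32 ≡ 1^2 = 1 (mod 15)
7^64 ≡ 1^2 = 1 (mod 15)
7^128 ≡ 1^2 = 1 (mod 15)
7^254 = 7^128 · 7^64 · 7^32 · 7^16 · 7^8 · 7^4 · 7^2 ≡ 1 · 1 · 1 · 1 · 1 · 1 · 4 (mod 15).
Accumulate the product:
1 · 1 = 1
1 · 1 = 1
1 · 1 = 1
1 · 1 = 1
1 · 1 = 1
1 · 4 = 4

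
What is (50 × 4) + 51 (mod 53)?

50 × 4 = 200 ≡ 41 (mod 53)
41 + 51 = 92 ≡ 39 (mod 53)

39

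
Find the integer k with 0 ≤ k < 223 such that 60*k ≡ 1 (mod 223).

197

By the extended Euclidean algorithm:
223 = 3·60 + 43
60 = 1·43 + 17
43 = 2·17 + 9
17 = 1·9 + 8
9 = 1·8 + 1
8 = 8·1 + 0
gcd(60, 223) = 1, so the inverse exists.
Back-substitute for 1:
1 = 1·9 − 1·8
  = −1·17 + 2·9
  = 2·43 − 5·17
  = −5·60 + 7·43
  = 7·223 − 26·60
So 60⁻¹ ≡ −26 ≡ 197 (mod 223).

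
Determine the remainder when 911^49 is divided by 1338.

1013

911^1 ≡ 911 (mod 1338)
911^2 ≡ 911^2 = 829921 ≡ 361 (mod 1338)
911^4 ≡ 361^2 = 130321 ≡ 535 (mod 1338)
911^8 ≡ 535^2 = 286225 ≡ 1231 (mod 1338)
911^16 ≡ 1231^2 = 1515361 ≡ 745 (mod 1338)
911^32 ≡ 745^2 = 555025 ≡ 1093 (mod 1338)
911^49 = 911^32 * 911^16 * 911^1 ≡ 1093 * 745 * 911 (mod 1338).
Accumulate the product:
1093 * 745 = 814285 ≡ 781
781 * 911 = 711491 ≡ 1013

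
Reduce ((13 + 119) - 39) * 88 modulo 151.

13 + 119 = 132
132 - 39 = 93
93 * 88 = 8184 ≡ 30 (mod 151)

30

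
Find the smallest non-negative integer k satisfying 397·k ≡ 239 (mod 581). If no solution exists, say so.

185

gcd(397, 581) = 1, so a unique solution mod 581 exists.
397⁻¹ ≡ 521 (mod 581).
k ≡ 521·239 ≡ 185 (mod 581).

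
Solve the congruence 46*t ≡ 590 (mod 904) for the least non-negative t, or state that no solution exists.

gcd(46, 904) = 2, and 2 | 590, so solutions exist.
Divide through by 2: 23*t mod 452 = 295.
23⁻¹ ≡ 59 (mod 452).
t ≡ 59*295 ≡ 229 (mod 452).
The smallest non-negative solution is t = 229.

229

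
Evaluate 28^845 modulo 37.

4

845 in binary is 1101001101, i.e. 845 = 512 + 256 + 64 + 8 + 4 + 1.
28^1 ≡ 28 (mod 37)
28^2 ≡ 28^2 = 784 ≡ 7 (mod 37)
28^4 ≡ 7^2 = 49 ≡ 12 (mod 37)
28^8 ≡ 12^2 = 144 ≡ 33 (mod 37)
28^16 ≡ 33^2 = 1089 ≡ 16 (mod 37)
28^32 ≡ 16^2 = 256 ≡ 34 (mod 37)
28^64 ≡ 34^2 = 1156 ≡ 9 (mod 37)
28^128 ≡ 9^2 = 81 ≡ 7 (mod 37)
28^256 ≡ 7^2 = 49 ≡ 12 (mod 37)
28^512 ≡ 12^2 = 144 ≡ 33 (mod 37)
28^845 = 28^512 × 28^256 × 28^64 × 28^8 × 28^4 × 28^1 ≡ 33 × 12 × 9 × 33 × 12 × 28 (mod 37).
Accumulate the product:
33 × 12 = 396 ≡ 26
26 × 9 = 234 ≡ 12
12 × 33 = 396 ≡ 26
26 × 12 = 312 ≡ 16
16 × 28 = 448 ≡ 4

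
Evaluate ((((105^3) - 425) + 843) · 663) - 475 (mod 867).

(105)^3 ≡ 180 (mod 867)
180 - 425 = -245 ≡ 622 (mod 867)
622 + 843 = 1465 ≡ 598 (mod 867)
598 · 663 = 396474 ≡ 255 (mod 867)
255 - 475 = -220 ≡ 647 (mod 867)

647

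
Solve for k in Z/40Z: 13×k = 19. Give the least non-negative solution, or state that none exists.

23

gcd(13, 40) = 1, so a unique solution mod 40 exists.
13⁻¹ ≡ 37 (mod 40).
k ≡ 37×19 ≡ 23 (mod 40).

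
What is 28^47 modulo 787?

Using repeated squaring:
47 in binary is 101111, i.e. 47 = 32 + 8 + 4 + 2 + 1.
28^1 ≡ 28 (mod 787)
28^2 ≡ 28^2 = 784 (mod 787)
28^4 ≡ 784^2 = 614656 ≡ 9 (mod 787)
28^8 ≡ 9^2 = 81 (mod 787)
28^16 ≡ 81^2 = 6561 ≡ 265 (mod 787)
28^32 ≡ 265^2 = 70225 ≡ 182 (mod 787)
28^47 = 28^32 · 28^8 · 28^4 · 28^2 · 28^1 ≡ 182 · 81 · 9 · 784 · 28 (mod 787).
Accumulate the product:
182 · 81 = 14742 ≡ 576
576 · 9 = 5184 ≡ 462
462 · 784 = 362208 ≡ 188
188 · 28 = 5264 ≡ 542

542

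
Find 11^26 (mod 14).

9

11^1 ≡ 11 (mod 14)
11^2 ≡ 11^2 = 121 ≡ 9 (mod 14)
11^4 ≡ 9^2 = 81 ≡ 11 (mod 14)
11^8 ≡ 11^2 = 121 ≡ 9 (mod 14)
11^16 ≡ 9^2 = 81 ≡ 11 (mod 14)
11^26 = 11^16 · 11^8 · 11^2 ≡ 11 · 9 · 9 (mod 14).
Accumulate the product:
11 · 9 = 99 ≡ 1
1 · 9 = 9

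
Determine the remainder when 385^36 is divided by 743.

513

Compute successive squares:
36 in binary is 100100, i.e. 36 = 32 + 4.
385^1 ≡ 385 (mod 743)
385^2 ≡ 385^2 = 148225 ≡ 368 (mod 743)
385^4 ≡ 368^2 = 135424 ≡ 198 (mod 743)
385^8 ≡ 198^2 = 39204 ≡ 568 (mod 743)
385^16 ≡ 568^2 = 322624 ≡ 162 (mod 743)
385^32 ≡ 162^2 = 26244 ≡ 239 (mod 743)
385^36 = 385^32 × 385^4 ≡ 239 × 198 (mod 743).
239 × 198 = 47322 ≡ 513 (mod 743).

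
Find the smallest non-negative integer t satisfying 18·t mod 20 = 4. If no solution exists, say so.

8

gcd(18, 20) = 2, and 2 | 4, so solutions exist.
Divide through by 2: 9·t ≡ 2 (mod 10).
9⁻¹ ≡ 9 (mod 10).
t ≡ 9·2 ≡ 8 (mod 10).
The smallest non-negative solution is t = 8.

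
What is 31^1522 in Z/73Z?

48

Using repeated squaring:
1522 in binary is 10111110010, i.e. 1522 = 1024 + 256 + 128 + 64 + 32 + 16 + 2.
31^1 ≡ 31 (mod 73)
31^2 ≡ 31^2 = 961 ≡ 12 (mod 73)
31^4 ≡ 12^2 = 144 ≡ 71 (mod 73)
31^8 ≡ 71^2 = 5041 ≡ 4 (mod 73)
31^16 ≡ 4^2 = 16 (mod 73)
31^32 ≡ 16^2 = 256 ≡ 37 (mod 73)
31^64 ≡ 37^2 = 1369 ≡ 55 (mod 73)
31^128 ≡ 55^2 = 3025 ≡ 32 (mod 73)
31^256 ≡ 32^2 = 1024 ≡ 2 (mod 73)
31^512 ≡ 2^2 = 4 (mod 73)
31^1024 ≡ 4^2 = 16 (mod 73)
31^1522 = 31^1024 × 31^256 × 31^128 × 31^64 × 31^32 × 31^16 × 31^2 ≡ 16 × 2 × 32 × 55 × 37 × 16 × 12 (mod 73).
Accumulate the product:
16 × 2 = 32
32 × 32 = 1024 ≡ 2
2 × 55 = 110 ≡ 37
37 × 37 = 1369 ≡ 55
55 × 16 = 880 ≡ 4
4 × 12 = 48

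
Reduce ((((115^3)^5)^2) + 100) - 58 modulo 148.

(115)^3 ≡ 27 (mod 148)
(27)^5 ≡ 11 (mod 148)
(11)^2 ≡ 121 (mod 148)
121 + 100 = 221 ≡ 73 (mod 148)
73 - 58 = 15

15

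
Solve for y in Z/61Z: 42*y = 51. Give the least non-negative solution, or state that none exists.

23

gcd(42, 61) = 1, so a unique solution mod 61 exists.
42⁻¹ ≡ 16 (mod 61).
y ≡ 16*51 ≡ 23 (mod 61).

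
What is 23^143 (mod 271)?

By square-and-multiply:
143 in binary is 10001111, i.e. 143 = 128 + 8 + 4 + 2 + 1.
23^1 ≡ 23 (mod 271)
23^2 ≡ 23^2 = 529 ≡ 258 (mod 271)
23^4 ≡ 258^2 = 66564 ≡ 169 (mod 271)
23^8 ≡ 169^2 = 28561 ≡ 106 (mod 271)
23^16 ≡ 106^2 = 11236 ≡ 125 (mod 271)
23^32 ≡ 125^2 = 15625 ≡ 178 (mod 271)
23^64 ≡ 178^2 = 31684 ≡ 248 (mod 271)
23^128 ≡ 248^2 = 61504 ≡ 258 (mod 271)
23^143 = 23^128 × 23^8 × 23^4 × 23^2 × 23^1 ≡ 258 × 106 × 169 × 258 × 23 (mod 271).
Accumulate the product:
258 × 106 = 27348 ≡ 248
248 × 169 = 41912 ≡ 178
178 × 258 = 45924 ≡ 125
125 × 23 = 2875 ≡ 165

165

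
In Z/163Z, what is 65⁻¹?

158

163 = 2·65 + 33
65 = 1·33 + 32
33 = 1·32 + 1
32 = 32·1 + 0
gcd(65, 163) = 1, so the inverse exists.
Bézout: 1 = 2·163 − 5·65.
So 65⁻¹ ≡ −5 ≡ 158 (mod 163).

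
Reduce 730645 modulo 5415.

730645 = 134×5415 + 5035, so 730645 ≡ 5035 (mod 5415).

5035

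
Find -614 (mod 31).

6

-614 = -20*31 + 6, so -614 ≡ 6 (mod 31).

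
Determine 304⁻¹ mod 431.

Apply the Euclidean algorithm and back-substitute:
431 = 1·304 + 127
304 = 2·127 + 50
127 = 2·50 + 27
50 = 1·27 + 23
27 = 1·23 + 4
23 = 5·4 + 3
4 = 1·3 + 1
3 = 3·1 + 0
gcd(304, 431) = 1, so the inverse exists.
Bézout: 1 = 79·431 − 112·304.
So 304⁻¹ ≡ −112 ≡ 319 (mod 431).

319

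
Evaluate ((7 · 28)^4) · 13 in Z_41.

7 · 28 = 196 ≡ 32 (mod 41)
(32)^4 ≡ 1 (mod 41)
1 · 13 = 13

13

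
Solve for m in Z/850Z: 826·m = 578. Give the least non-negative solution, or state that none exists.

gcd(826, 850) = 2, and 2 | 578, so solutions exist.
Divide through by 2: 413·m ≡ 289 mod 425.
413⁻¹ ≡ 177 (mod 425).
m ≡ 177·289 ≡ 153 (mod 425).
The smallest non-negative solution is m = 153.

153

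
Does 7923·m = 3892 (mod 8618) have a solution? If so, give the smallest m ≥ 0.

44

gcd(7923, 8618) = 139, and 139 | 3892, so solutions exist.
Divide through by 139: 57·m mod 62 = 28.
57⁻¹ ≡ 37 (mod 62).
m ≡ 37·28 ≡ 44 (mod 62).
The smallest non-negative solution is m = 44.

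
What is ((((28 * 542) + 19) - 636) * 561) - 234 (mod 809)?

28 * 542 = 15176 ≡ 614 (mod 809)
614 + 19 = 633
633 - 636 = -3 ≡ 806 (mod 809)
806 * 561 = 452166 ≡ 744 (mod 809)
744 - 234 = 510

510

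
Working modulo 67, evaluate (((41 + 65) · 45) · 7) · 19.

41 + 65 = 106 ≡ 39 (mod 67)
39 · 45 = 1755 ≡ 13 (mod 67)
13 · 7 = 91 ≡ 24 (mod 67)
24 · 19 = 456 ≡ 54 (mod 67)

54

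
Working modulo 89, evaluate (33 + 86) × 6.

33 + 86 = 119 ≡ 30 (mod 89)
30 × 6 = 180 ≡ 2 (mod 89)

2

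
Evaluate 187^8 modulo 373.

51

By square-and-multiply:
187^1 ≡ 187 (mod 373)
187^2 ≡ 187^2 = 34969 ≡ 280 (mod 373)
187^4 ≡ 280^2 = 78400 ≡ 70 (mod 373)
187^8 ≡ 70^2 = 4900 ≡ 51 (mod 373)
So 187^8 ≡ 51 (mod 373).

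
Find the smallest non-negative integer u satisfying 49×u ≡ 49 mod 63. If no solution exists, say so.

1

gcd(49, 63) = 7, and 7 | 49, so solutions exist.
Divide through by 7: 7×u ≡ 7 mod 9.
7⁻¹ ≡ 4 (mod 9).
u ≡ 4×7 ≡ 1 (mod 9).
The smallest non-negative solution is u = 1.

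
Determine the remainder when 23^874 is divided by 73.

Using repeated squaring:
874 in binary is 1101101010, i.e. 874 = 512 + 256 + 64 + 32 + 8 + 2.
23^1 ≡ 23 (mod 73)
23^2 ≡ 23^2 = 529 ≡ 18 (mod 73)
23^4 ≡ 18^2 = 324 ≡ 32 (mod 73)
23^8 ≡ 32^2 = 1024 ≡ 2 (mod 73)
23^16 ≡ 2^2 = 4 (mod 73)
23^32 ≡ 4^2 = 16 (mod 73)
23^64 ≡ 16^2 = 256 ≡ 37 (mod 73)
23^128 ≡ 37^2 = 1369 ≡ 55 (mod 73)
23^256 ≡ 55^2 = 3025 ≡ 32 (mod 73)
23^512 ≡ 32^2 = 1024 ≡ 2 (mod 73)
23^874 = 23^512 * 23^256 * 23^64 * 23^32 * 23^8 * 23^2 ≡ 2 * 32 * 37 * 16 * 2 * 18 (mod 73).
Accumulate the product:
2 * 32 = 64
64 * 37 = 2368 ≡ 32
32 * 16 = 512 ≡ 1
1 * 2 = 2
2 * 18 = 36

36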